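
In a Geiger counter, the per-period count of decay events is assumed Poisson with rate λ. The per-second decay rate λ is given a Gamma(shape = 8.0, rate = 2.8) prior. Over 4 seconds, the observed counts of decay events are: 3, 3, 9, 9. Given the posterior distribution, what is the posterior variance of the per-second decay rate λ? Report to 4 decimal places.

0.6920

With a Gamma(shape α, rate β) prior, the Poisson likelihood is conjugate: the posterior is Gamma(α + ΣXᵢ, β + n).
Sum of counts S = 24 over n = 4 seconds.
Posterior: Gamma(α+S, β+n) = Gamma(8.0+24, 2.8+4) = Gamma(32.0, 6.8).
Var = α/β² = 32.0/6.8² = 0.6920.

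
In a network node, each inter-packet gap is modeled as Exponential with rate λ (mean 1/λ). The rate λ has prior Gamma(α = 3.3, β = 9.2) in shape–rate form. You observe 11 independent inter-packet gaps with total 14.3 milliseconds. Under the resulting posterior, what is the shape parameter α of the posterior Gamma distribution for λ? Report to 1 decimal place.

14.3

With a Gamma(shape α, rate β) prior on the exponential rate λ, the posterior after n observations with total T = Σxᵢ is Gamma(α+n, β+T).
Posterior: Gamma(3.3+11, 9.2+14.3) = Gamma(14.3, 23.5).
Posterior α = 14.3.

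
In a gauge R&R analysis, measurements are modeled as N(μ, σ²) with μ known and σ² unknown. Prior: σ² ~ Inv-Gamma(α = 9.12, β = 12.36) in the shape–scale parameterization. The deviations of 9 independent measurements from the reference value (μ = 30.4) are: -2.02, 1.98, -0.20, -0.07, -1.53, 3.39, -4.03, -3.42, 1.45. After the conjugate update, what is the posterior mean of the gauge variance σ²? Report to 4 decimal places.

With known mean μ and an Inverse-Gamma(α, β) prior on σ², the Normal likelihood is conjugate: posterior is Inv-Gamma(α + n/2, β + Σ(xᵢ−μ)²/2).
Σ(xᵢ−μ)² = (-2.02)² + (1.98)² + (-0.20)² + (-0.07)² + (-1.53)² + (3.39)² + (-4.03)² + (-3.42)² + (1.45)² = 51.9185.
Posterior: Inv-Gamma(9.12 + 9/2, 12.36 + 51.9185/2) = Inv-Gamma(13.62, 38.31925).
E[σ²|data] = β/(α−1) = 38.31925/12.62 = 3.0364.

3.0364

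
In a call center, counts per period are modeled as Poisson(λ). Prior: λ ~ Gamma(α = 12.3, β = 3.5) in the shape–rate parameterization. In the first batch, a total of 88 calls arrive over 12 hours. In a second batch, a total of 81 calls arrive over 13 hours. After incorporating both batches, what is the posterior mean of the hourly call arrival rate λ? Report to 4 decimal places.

6.3614

With a Gamma(shape α, rate β) prior, the Poisson likelihood is conjugate: the posterior is Gamma(α + ΣXᵢ, β + n).
After batch 1: Gamma(α+S, β+n) = Gamma(12.3+88, 3.5+12) = Gamma(100.3, 15.5).
After batch 2: Gamma(α+S, β+n) = Gamma(100.3+81, 15.5+13) = Gamma(181.3, 28.5).
Posterior mean = α/β = 181.3/28.5 = 6.3614.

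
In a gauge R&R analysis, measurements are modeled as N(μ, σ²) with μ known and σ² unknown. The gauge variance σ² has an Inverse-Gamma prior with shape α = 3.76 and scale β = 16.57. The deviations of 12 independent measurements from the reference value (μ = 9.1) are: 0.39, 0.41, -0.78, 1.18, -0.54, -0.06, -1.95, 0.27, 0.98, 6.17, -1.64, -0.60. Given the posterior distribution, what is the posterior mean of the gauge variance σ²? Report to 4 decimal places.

With known mean μ and an Inverse-Gamma(α, β) prior on σ², the Normal likelihood is conjugate: posterior is Inv-Gamma(α + n/2, β + Σ(xᵢ−μ)²/2).
Σ(xᵢ−μ)² = (0.39)² + (0.41)² + (-0.78)² + (1.18)² + (-0.54)² + (-0.06)² + (-1.95)² + (0.27)² + (0.98)² + (6.17)² + (-1.64)² + (-0.60)² = 48.5705.
Posterior: Inv-Gamma(3.76 + 12/2, 16.57 + 48.5705/2) = Inv-Gamma(9.76, 40.85525).
E[σ²|data] = β/(α−1) = 40.85525/8.76 = 4.6638.

4.6638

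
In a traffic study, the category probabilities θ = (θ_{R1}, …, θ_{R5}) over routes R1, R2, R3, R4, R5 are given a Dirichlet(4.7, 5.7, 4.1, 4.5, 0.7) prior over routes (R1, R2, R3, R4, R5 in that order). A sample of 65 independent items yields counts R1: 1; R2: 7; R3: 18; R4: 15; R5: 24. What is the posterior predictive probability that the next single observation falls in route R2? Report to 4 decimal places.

The Dirichlet prior is conjugate to the Multinomial likelihood: each posterior αⱼ = prior αⱼ + observed count nⱼ.
Posterior concentration: (5.7, 12.7, 22.1, 19.5, 24.7), total = 84.7.
P(next = R2 | data) = α_{R2}/Σα = 0.1499.

0.1499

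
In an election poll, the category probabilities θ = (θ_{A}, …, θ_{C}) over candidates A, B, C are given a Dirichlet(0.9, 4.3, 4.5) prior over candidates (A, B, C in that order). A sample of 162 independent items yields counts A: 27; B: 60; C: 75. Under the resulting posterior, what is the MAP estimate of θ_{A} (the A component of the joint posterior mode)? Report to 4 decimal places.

The Dirichlet prior is conjugate to the Multinomial likelihood: each posterior αⱼ = prior αⱼ + observed count nⱼ.
Posterior concentration: (27.9, 64.3, 79.5), total = 171.7.
Joint mode component: (α_{A}−1)/(Σα−K) = 26.9/168.7 = 0.1595.

0.1595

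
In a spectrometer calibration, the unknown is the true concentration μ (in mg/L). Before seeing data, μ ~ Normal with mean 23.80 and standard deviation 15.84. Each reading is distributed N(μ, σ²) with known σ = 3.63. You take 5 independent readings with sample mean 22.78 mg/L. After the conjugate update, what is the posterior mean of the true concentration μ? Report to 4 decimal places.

For Normal data with known variance σ², a Normal(μ₀, σ₀²) prior on μ is conjugate. Posterior precision = 1/σ₀² + n/σ²; posterior mean is the precision-weighted average of μ₀ and x̄.
n·x̄ = 5·22.78 = 113.9.
σ₀² = 15.84² = 250.9056, σ² = 3.63² = 13.1769; σ² + n·σ₀² = 13.1769 + 5·250.9056 = 1267.7049.
Posterior mean = (μ₀/σ₀² + n·x̄/σ²)/(1/σ₀² + n/σ²) = (σ²·μ₀ + σ₀²·n·x̄)/(σ² + n·σ₀²) = (13.1769·23.80 + 250.9056·113.9)/1267.7049 = 28891.75806/1267.7049 = 22.7906.

22.7906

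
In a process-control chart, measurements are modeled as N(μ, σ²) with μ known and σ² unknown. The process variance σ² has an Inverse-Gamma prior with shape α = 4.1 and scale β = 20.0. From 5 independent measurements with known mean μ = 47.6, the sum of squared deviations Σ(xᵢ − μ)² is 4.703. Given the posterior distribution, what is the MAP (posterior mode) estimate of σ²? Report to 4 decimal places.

With known mean μ and an Inverse-Gamma(α, β) prior on σ², the Normal likelihood is conjugate: posterior is Inv-Gamma(α + n/2, β + Σ(xᵢ−μ)²/2).
Posterior: Inv-Gamma(4.1 + 5/2, 20.0 + 4.703/2) = Inv-Gamma(6.60, 22.3515).
Mode = β/(α+1) = 22.3515/7.60 = 2.9410.

2.9410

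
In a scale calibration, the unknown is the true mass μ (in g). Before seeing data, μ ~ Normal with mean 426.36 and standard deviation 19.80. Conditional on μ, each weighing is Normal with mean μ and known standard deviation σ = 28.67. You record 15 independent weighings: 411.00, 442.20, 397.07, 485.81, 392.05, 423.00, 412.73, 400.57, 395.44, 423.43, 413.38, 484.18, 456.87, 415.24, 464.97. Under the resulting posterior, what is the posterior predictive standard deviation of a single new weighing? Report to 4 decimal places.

For Normal data with known variance σ², a Normal(μ₀, σ₀²) prior on μ is conjugate. Posterior precision = 1/σ₀² + n/σ²; posterior mean is the precision-weighted average of μ₀ and x̄.
σ₀² = 19.80² = 392.04, σ² = 28.67² = 821.9689; σ² + n·σ₀² = 821.9689 + 15·392.04 = 6702.5689.
Posterior precision = 1/σ₀² + n/σ² = 1/392.04 + 15/821.9689 = (σ² + n·σ₀²)/(σ₀²σ²) = 6702.5689/(392.04·821.9689); posterior variance σₙ² = σ₀²σ²/(σ² + n·σ₀²) = 392.04·821.9689/6702.5689 = 48.077788.
Predictive variance for one new observation = σₙ² + σ² = 392.04·821.9689/6702.5689 + 821.9689 = σ²·(σ₀² + 6702.5689)/6702.5689 = 821.9689·7094.6089/6702.5689 = 870.046688; SD = √(821.9689·7094.6089/6702.5689) = 29.4966.

29.4966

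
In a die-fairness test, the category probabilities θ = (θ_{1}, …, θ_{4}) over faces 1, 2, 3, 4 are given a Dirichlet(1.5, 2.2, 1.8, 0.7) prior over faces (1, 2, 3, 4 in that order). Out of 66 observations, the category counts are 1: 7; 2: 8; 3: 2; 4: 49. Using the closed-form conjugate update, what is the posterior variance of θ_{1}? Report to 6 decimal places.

The Dirichlet prior is conjugate to the Multinomial likelihood: each posterior αⱼ = prior αⱼ + observed count nⱼ.
Posterior concentration: (8.5, 10.2, 3.8, 49.7), total = 72.2.
Var[θ_j] = α_j(Σα−α_j)/((Σα)²(Σα+1)) = 8.5·63.7/(72.2²·73.2) = 0.001419.

0.001419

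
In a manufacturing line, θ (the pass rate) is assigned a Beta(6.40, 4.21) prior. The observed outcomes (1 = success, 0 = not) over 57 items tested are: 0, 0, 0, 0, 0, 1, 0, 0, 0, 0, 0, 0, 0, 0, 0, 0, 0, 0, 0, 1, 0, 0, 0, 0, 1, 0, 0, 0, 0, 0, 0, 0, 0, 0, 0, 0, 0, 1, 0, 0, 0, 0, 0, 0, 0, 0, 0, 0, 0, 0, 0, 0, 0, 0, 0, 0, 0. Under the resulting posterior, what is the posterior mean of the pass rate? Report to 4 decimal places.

0.1538

The Beta prior is conjugate to a Binomial/Bernoulli likelihood; the update adds successes to α and failures to β.
Posterior: Beta(α+k, β+n−k) = Beta(6.40+4, 4.21+53) = Beta(10.40, 57.21).
Posterior mean = α/(α+β) = 10.40/67.61 = 0.1538.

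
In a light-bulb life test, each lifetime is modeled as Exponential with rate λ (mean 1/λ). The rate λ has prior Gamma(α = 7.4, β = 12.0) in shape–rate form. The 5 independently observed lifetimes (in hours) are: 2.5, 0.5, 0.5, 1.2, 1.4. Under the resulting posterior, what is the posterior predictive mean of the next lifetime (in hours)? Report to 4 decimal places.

1.5877

With a Gamma(shape α, rate β) prior on the exponential rate λ, the posterior after n observations with total T = Σxᵢ is Gamma(α+n, β+T).
Sum of observations T = 6.1 hours; n = 5.
Posterior: Gamma(7.4+5, 12.0+6.1) = Gamma(12.4, 18.1).
The predictive distribution for the next observation is Lomax; its mean is β/(α−1) = 18.1/11.4 = 1.5877.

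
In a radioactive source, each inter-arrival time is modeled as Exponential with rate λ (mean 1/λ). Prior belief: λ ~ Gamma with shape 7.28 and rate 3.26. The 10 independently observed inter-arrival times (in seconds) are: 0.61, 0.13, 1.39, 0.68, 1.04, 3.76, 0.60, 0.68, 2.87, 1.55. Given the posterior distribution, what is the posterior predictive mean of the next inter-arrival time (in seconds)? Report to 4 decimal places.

With a Gamma(shape α, rate β) prior on the exponential rate λ, the posterior after n observations with total T = Σxᵢ is Gamma(α+n, β+T).
Sum of observations T = 13.31 seconds; n = 10.
Posterior: Gamma(7.28+10, 3.26+13.31) = Gamma(17.28, 16.57).
The predictive distribution for the next observation is Lomax; its mean is β/(α−1) = 16.57/16.28 = 1.0178.

1.0178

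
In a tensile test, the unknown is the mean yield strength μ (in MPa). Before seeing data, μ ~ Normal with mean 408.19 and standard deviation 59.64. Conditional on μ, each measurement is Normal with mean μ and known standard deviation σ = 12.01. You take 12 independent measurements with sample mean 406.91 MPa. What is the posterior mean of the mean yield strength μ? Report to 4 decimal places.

406.9143

For Normal data with known variance σ², a Normal(μ₀, σ₀²) prior on μ is conjugate. Posterior precision = 1/σ₀² + n/σ²; posterior mean is the precision-weighted average of μ₀ and x̄.
n·x̄ = 12·406.91 = 4882.92.
σ₀² = 59.64² = 3556.9296, σ² = 12.01² = 144.2401; σ² + n·σ₀² = 144.2401 + 12·3556.9296 = 42827.3953.
Posterior mean = (μ₀/σ₀² + n·x̄/σ²)/(1/σ₀² + n/σ²) = (σ²·μ₀ + σ₀²·n·x̄)/(σ² + n·σ₀²) = (144.2401·408.19 + 3556.9296·4882.92)/42827.3953 = 17427080.048851/42827.3953 = 406.9143.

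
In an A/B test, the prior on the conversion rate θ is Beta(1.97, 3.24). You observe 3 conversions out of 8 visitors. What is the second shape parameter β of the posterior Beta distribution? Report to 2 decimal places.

The Beta prior is conjugate to a Binomial/Bernoulli likelihood; the update adds successes to α and failures to β.
Posterior: Beta(α+k, β+n−k) = Beta(1.97+3, 3.24+5) = Beta(4.97, 8.24).
Posterior β = 8.24.

8.24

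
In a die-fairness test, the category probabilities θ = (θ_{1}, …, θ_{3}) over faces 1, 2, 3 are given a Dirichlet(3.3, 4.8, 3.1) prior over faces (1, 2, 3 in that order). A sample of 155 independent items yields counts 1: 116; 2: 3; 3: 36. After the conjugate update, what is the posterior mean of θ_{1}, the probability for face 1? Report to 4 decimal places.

0.7178

The Dirichlet prior is conjugate to the Multinomial likelihood: each posterior αⱼ = prior αⱼ + observed count nⱼ.
Posterior concentration: (119.3, 7.8, 39.1), total = 166.2.
E[θ_{1}|data] = α_{1}/Σα = 119.3/166.2 = 0.7178.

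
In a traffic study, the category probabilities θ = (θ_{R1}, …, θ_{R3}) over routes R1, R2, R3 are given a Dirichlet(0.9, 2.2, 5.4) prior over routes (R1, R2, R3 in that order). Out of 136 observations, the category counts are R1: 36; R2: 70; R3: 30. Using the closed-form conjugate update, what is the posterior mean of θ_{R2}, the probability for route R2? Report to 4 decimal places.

The Dirichlet prior is conjugate to the Multinomial likelihood: each posterior αⱼ = prior αⱼ + observed count nⱼ.
Posterior concentration: (36.9, 72.2, 35.4), total = 144.5.
E[θ_{R2}|data] = α_{R2}/Σα = 72.2/144.5 = 0.4997.

0.4997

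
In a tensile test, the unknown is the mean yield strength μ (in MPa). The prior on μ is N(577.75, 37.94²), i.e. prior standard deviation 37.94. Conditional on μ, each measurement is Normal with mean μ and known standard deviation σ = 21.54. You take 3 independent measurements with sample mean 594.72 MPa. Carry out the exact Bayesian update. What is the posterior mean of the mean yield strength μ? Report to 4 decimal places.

593.0736

For Normal data with known variance σ², a Normal(μ₀, σ₀²) prior on μ is conjugate. Posterior precision = 1/σ₀² + n/σ²; posterior mean is the precision-weighted average of μ₀ and x̄.
n·x̄ = 3·594.72 = 1784.16.
σ₀² = 37.94² = 1439.4436, σ² = 21.54² = 463.9716; σ² + n·σ₀² = 463.9716 + 3·1439.4436 = 4782.3024.
Posterior mean = (μ₀/σ₀² + n·x̄/σ²)/(1/σ₀² + n/σ²) = (σ²·μ₀ + σ₀²·n·x̄)/(σ² + n·σ₀²) = (463.9716·577.75 + 1439.4436·1784.16)/4782.3024 = 2836257.285276/4782.3024 = 593.0736.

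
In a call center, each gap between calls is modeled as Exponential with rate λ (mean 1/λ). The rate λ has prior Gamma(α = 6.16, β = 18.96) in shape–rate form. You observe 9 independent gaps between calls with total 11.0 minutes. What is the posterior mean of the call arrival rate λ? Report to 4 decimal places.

0.5060

With a Gamma(shape α, rate β) prior on the exponential rate λ, the posterior after n observations with total T = Σxᵢ is Gamma(α+n, β+T).
Posterior: Gamma(6.16+9, 18.96+11.0) = Gamma(15.16, 29.96).
Posterior mean of λ = α/β = 15.16/29.96 = 0.5060.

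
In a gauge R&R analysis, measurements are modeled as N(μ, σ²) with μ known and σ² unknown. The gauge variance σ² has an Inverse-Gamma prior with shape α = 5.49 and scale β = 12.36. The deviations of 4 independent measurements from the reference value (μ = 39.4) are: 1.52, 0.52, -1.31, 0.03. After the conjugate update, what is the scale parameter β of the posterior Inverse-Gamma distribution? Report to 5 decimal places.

With known mean μ and an Inverse-Gamma(α, β) prior on σ², the Normal likelihood is conjugate: posterior is Inv-Gamma(α + n/2, β + Σ(xᵢ−μ)²/2).
Σ(xᵢ−μ)² = (1.52)² + (0.52)² + (-1.31)² + (0.03)² = 4.2978.
Posterior: Inv-Gamma(5.49 + 4/2, 12.36 + 4.2978/2) = Inv-Gamma(7.49, 14.50890).
Posterior β = 14.50890.

14.50890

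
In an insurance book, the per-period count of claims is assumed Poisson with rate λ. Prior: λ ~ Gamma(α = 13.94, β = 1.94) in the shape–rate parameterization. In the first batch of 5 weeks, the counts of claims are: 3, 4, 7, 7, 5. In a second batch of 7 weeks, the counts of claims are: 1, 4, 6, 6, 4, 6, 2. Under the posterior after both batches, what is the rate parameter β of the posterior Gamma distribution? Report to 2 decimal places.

13.94

With a Gamma(shape α, rate β) prior, the Poisson likelihood is conjugate: the posterior is Gamma(α + ΣXᵢ, β + n).
Batch 1: sum of counts S = 26 over n = 5 weeks.
After batch 1: Gamma(α+S, β+n) = Gamma(13.94+26, 1.94+5) = Gamma(39.94, 6.94).
Batch 2: sum of counts S = 29 over n = 7 weeks.
After batch 2: Gamma(α+S, β+n) = Gamma(39.94+29, 6.94+7) = Gamma(68.94, 13.94).
Posterior β = 13.94.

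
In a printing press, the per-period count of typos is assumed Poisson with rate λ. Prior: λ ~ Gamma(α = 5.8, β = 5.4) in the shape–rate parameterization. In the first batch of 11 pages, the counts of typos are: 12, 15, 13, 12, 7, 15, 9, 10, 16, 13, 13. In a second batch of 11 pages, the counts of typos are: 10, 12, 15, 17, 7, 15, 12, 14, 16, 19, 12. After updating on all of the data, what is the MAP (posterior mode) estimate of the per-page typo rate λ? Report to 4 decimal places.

10.5401

With a Gamma(shape α, rate β) prior, the Poisson likelihood is conjugate: the posterior is Gamma(α + ΣXᵢ, β + n).
Batch 1: sum of counts S = 135 over n = 11 pages.
After batch 1: Gamma(α+S, β+n) = Gamma(5.8+135, 5.4+11) = Gamma(140.8, 16.4).
Batch 2: sum of counts S = 149 over n = 11 pages.
After batch 2: Gamma(α+S, β+n) = Gamma(140.8+149, 16.4+11) = Gamma(289.8, 27.4).
Mode of Gamma(α,β) for α≥1 is (α−1)/β = 288.8/27.4 = 10.5401.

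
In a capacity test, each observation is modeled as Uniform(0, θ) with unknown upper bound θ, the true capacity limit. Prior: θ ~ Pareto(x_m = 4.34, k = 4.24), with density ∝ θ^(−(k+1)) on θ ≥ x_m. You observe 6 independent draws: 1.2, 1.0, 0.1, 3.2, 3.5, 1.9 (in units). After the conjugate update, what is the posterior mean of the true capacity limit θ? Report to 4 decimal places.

A Pareto(scale x_m, shape k) prior on the upper bound θ of Uniform(0, θ) is conjugate: posterior is Pareto(max(x_m, max xᵢ), k + n).
Sample maximum = 3.5; prior scale x_m = 4.34 → posterior scale = max = 4.34.
Posterior shape = 4.24 + 6 = 10.24.
E[θ|data] = k·x_m/(k−1) = 10.24·4.34/9.24 = 4.8097.

4.8097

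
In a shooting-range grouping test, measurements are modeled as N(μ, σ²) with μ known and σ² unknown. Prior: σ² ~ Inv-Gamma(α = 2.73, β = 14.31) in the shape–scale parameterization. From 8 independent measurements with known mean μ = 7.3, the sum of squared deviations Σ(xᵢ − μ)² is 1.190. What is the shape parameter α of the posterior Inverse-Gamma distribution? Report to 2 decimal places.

6.73

With known mean μ and an Inverse-Gamma(α, β) prior on σ², the Normal likelihood is conjugate: posterior is Inv-Gamma(α + n/2, β + Σ(xᵢ−μ)²/2).
Posterior: Inv-Gamma(2.73 + 8/2, 14.31 + 1.190/2) = Inv-Gamma(6.73, 14.9050).
Posterior α = 6.73.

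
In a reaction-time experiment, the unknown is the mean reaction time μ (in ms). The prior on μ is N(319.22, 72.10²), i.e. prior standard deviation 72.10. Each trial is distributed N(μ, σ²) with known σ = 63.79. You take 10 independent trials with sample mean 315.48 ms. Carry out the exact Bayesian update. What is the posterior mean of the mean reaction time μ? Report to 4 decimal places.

For Normal data with known variance σ², a Normal(μ₀, σ₀²) prior on μ is conjugate. Posterior precision = 1/σ₀² + n/σ²; posterior mean is the precision-weighted average of μ₀ and x̄.
n·x̄ = 10·315.48 = 3154.8.
σ₀² = 72.10² = 5198.41, σ² = 63.79² = 4069.1641; σ² + n·σ₀² = 4069.1641 + 10·5198.41 = 56053.2641.
Posterior mean = (μ₀/σ₀² + n·x̄/σ²)/(1/σ₀² + n/σ²) = (σ²·μ₀ + σ₀²·n·x̄)/(σ² + n·σ₀²) = (4069.1641·319.22 + 5198.41·3154.8)/56053.2641 = 17698902.432002/56053.2641 = 315.7515.

315.7515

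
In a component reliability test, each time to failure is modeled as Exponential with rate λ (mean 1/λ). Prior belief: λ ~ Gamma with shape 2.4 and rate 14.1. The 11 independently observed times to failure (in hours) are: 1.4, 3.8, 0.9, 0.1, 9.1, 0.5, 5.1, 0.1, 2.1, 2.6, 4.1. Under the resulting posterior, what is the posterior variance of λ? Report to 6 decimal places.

0.006953

With a Gamma(shape α, rate β) prior on the exponential rate λ, the posterior after n observations with total T = Σxᵢ is Gamma(α+n, β+T).
Sum of observations T = 29.8 hours; n = 11.
Posterior: Gamma(2.4+11, 14.1+29.8) = Gamma(13.4, 43.9).
Var = α/β² = 0.006953.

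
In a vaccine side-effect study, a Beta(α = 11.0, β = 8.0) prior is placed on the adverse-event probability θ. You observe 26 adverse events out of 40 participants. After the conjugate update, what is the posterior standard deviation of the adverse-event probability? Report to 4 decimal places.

0.0624

The Beta prior is conjugate to a Binomial/Bernoulli likelihood; the update adds successes to α and failures to β.
Posterior: Beta(α+k, β+n−k) = Beta(11.0+26, 8.0+14) = Beta(37.0, 22.0).
Var = αβ/((α+β)²(α+β+1)) = 37.0·22.0/(59.0²·60.0) = 0.00389735; SD = √0.00389735 = 0.0624.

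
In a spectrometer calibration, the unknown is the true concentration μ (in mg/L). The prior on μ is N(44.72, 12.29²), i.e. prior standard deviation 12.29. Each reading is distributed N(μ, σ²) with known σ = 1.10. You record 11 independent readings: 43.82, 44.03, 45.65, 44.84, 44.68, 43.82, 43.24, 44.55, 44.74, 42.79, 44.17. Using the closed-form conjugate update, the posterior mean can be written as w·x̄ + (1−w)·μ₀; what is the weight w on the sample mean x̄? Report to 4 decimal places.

For Normal data with known variance σ², a Normal(μ₀, σ₀²) prior on μ is conjugate. Posterior precision = 1/σ₀² + n/σ²; posterior mean is the precision-weighted average of μ₀ and x̄.
σ₀² = 12.29² = 151.0441, σ² = 1.10² = 1.21. Prior precision 1/σ₀² = 1/151.0441; data precision n/σ² = 11/1.21.
w = (n/σ²)/(1/σ₀² + n/σ²) = n·σ₀²/(σ² + n·σ₀²) = 11·151.0441/(1.21 + 11·151.0441) = 1661.4851/1662.6951 = 0.9993.

0.9993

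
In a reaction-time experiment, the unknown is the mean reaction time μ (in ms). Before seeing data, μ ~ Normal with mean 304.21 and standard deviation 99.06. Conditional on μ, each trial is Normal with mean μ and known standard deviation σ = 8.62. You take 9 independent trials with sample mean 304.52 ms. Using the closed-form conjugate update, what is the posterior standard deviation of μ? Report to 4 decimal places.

2.8721

For Normal data with known variance σ², a Normal(μ₀, σ₀²) prior on μ is conjugate. Posterior precision = 1/σ₀² + n/σ²; posterior mean is the precision-weighted average of μ₀ and x̄.
σ₀² = 99.06² = 9812.8836, σ² = 8.62² = 74.3044; σ² + n·σ₀² = 74.3044 + 9·9812.8836 = 88390.2568.
Posterior precision = 1/σ₀² + n/σ² = 1/9812.8836 + 9/74.3044 = (σ² + n·σ₀²)/(σ₀²σ²) = 88390.2568/(9812.8836·74.3044); posterior variance σₙ² = σ₀²σ²/(σ² + n·σ₀²) = 9812.8836·74.3044/88390.2568 = 8.249104.
Posterior SD = √σₙ² = √(9812.8836·74.3044/88390.2568) = 2.8721.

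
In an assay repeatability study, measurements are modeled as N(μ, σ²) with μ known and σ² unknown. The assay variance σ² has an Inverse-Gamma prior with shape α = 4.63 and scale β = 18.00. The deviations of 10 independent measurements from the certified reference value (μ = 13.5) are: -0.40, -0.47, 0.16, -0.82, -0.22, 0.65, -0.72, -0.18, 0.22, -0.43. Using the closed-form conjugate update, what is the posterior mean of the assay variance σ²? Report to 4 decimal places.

2.2210

With known mean μ and an Inverse-Gamma(α, β) prior on σ², the Normal likelihood is conjugate: posterior is Inv-Gamma(α + n/2, β + Σ(xᵢ−μ)²/2).
Σ(xᵢ−μ)² = (-0.40)² + (-0.47)² + (0.16)² + (-0.82)² + (-0.22)² + (0.65)² + (-0.72)² + (-0.18)² + (0.22)² + (-0.43)² = 2.3339.
Posterior: Inv-Gamma(4.63 + 10/2, 18.00 + 2.3339/2) = Inv-Gamma(9.63, 19.16695).
E[σ²|data] = β/(α−1) = 19.16695/8.63 = 2.2210.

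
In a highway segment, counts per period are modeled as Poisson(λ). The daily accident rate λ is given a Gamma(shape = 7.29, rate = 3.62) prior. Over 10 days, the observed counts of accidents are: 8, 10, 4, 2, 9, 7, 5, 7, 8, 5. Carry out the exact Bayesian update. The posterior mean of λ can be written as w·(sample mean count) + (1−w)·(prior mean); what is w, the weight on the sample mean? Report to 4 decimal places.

0.7342

With a Gamma(shape α, rate β) prior, the Poisson likelihood is conjugate: the posterior is Gamma(α + ΣXᵢ, β + n).
Posterior mean = (α₀+S)/(β₀+n) = [n/(β₀+n)]·(S/n) + [β₀/(β₀+n)]·(α₀/β₀), so only n and β₀ enter the weight.
Weight on data w = n/(β₀+n) = 10/(3.62+10) = 10/13.62 = 0.7342.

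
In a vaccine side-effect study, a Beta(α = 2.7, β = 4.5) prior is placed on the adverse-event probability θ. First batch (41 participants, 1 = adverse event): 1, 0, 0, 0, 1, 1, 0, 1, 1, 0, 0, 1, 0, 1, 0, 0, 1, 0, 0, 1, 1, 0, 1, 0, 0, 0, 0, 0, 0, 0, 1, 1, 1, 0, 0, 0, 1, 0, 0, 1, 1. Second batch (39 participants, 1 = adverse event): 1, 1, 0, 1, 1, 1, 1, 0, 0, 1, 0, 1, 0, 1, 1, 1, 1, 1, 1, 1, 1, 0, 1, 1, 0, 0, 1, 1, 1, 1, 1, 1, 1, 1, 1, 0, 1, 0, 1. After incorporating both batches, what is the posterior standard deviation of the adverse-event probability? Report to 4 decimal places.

The Beta prior is conjugate to a Binomial/Bernoulli likelihood; the update adds successes to α and failures to β.
After batch 1: Beta(2.7+17, 4.5+24) = Beta(19.7, 28.5).
After batch 2: Beta(19.7+29, 28.5+10) = Beta(48.7, 38.5).
Var = αβ/((α+β)²(α+β+1)) = 48.7·38.5/(87.2²·88.2) = 0.00279568; SD = √0.00279568 = 0.0529.

0.0529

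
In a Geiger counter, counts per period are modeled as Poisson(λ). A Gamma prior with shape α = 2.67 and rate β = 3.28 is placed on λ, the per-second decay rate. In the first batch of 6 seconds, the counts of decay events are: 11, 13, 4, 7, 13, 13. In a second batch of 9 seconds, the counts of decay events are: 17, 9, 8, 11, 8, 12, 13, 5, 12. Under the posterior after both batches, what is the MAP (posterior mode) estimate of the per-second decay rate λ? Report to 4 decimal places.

8.6253

With a Gamma(shape α, rate β) prior, the Poisson likelihood is conjugate: the posterior is Gamma(α + ΣXᵢ, β + n).
Batch 1: sum of counts S = 61 over n = 6 seconds.
After batch 1: Gamma(α+S, β+n) = Gamma(2.67+61, 3.28+6) = Gamma(63.67, 9.28).
Batch 2: sum of counts S = 95 over n = 9 seconds.
After batch 2: Gamma(α+S, β+n) = Gamma(63.67+95, 9.28+9) = Gamma(158.67, 18.28).
Mode of Gamma(α,β) for α≥1 is (α−1)/β = 157.67/18.28 = 8.6253.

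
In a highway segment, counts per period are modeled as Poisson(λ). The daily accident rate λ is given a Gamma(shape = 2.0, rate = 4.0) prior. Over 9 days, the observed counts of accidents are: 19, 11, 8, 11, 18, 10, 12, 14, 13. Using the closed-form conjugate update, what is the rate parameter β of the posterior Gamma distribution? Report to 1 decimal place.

With a Gamma(shape α, rate β) prior, the Poisson likelihood is conjugate: the posterior is Gamma(α + ΣXᵢ, β + n).
Sum of counts S = 116 over n = 9 days.
Posterior: Gamma(α+S, β+n) = Gamma(2.0+116, 4.0+9) = Gamma(118.0, 13.0).
Posterior β = 13.0.

13.0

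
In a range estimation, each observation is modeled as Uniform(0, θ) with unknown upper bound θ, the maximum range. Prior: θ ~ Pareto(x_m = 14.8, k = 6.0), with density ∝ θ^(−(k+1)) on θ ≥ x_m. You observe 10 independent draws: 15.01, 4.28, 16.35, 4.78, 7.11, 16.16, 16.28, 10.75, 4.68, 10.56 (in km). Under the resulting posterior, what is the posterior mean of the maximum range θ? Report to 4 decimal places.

17.4400

A Pareto(scale x_m, shape k) prior on the upper bound θ of Uniform(0, θ) is conjugate: posterior is Pareto(max(x_m, max xᵢ), k + n).
Sample maximum = 16.35; prior scale x_m = 14.8 → posterior scale = max = 16.35.
Posterior shape = 6.0 + 10 = 16.0.
E[θ|data] = k·x_m/(k−1) = 16.0·16.35/15.0 = 17.4400.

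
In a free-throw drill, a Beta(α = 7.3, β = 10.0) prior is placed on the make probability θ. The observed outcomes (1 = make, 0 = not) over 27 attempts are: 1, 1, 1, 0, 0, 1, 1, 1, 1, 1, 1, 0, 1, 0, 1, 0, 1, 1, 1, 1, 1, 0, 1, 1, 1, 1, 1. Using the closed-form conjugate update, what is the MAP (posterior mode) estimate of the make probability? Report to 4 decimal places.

0.6454

The Beta prior is conjugate to a Binomial/Bernoulli likelihood; the update adds successes to α and failures to β.
Posterior: Beta(α+k, β+n−k) = Beta(7.3+21, 10.0+6) = Beta(28.3, 16.0).
Mode of Beta(a,b) for a,b>1 is (a−1)/(a+b−2) = 27.3/42.3 = 0.6454.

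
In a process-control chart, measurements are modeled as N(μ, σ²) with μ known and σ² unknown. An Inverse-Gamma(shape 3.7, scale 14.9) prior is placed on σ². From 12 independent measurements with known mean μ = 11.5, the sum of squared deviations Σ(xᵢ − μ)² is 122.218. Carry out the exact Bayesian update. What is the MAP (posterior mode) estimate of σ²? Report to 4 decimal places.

With known mean μ and an Inverse-Gamma(α, β) prior on σ², the Normal likelihood is conjugate: posterior is Inv-Gamma(α + n/2, β + Σ(xᵢ−μ)²/2).
Posterior: Inv-Gamma(3.7 + 12/2, 14.9 + 122.218/2) = Inv-Gamma(9.70, 76.0090).
Mode = β/(α+1) = 76.0090/10.70 = 7.1036.

7.1036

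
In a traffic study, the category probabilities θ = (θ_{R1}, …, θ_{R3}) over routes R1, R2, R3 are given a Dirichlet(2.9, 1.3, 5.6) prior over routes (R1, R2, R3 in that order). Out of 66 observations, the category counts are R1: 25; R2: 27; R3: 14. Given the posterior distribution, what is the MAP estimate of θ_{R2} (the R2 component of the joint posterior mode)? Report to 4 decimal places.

0.3750

The Dirichlet prior is conjugate to the Multinomial likelihood: each posterior αⱼ = prior αⱼ + observed count nⱼ.
Posterior concentration: (27.9, 28.3, 19.6), total = 75.8.
Joint mode component: (α_{R2}−1)/(Σα−K) = 27.3/72.8 = 0.3750.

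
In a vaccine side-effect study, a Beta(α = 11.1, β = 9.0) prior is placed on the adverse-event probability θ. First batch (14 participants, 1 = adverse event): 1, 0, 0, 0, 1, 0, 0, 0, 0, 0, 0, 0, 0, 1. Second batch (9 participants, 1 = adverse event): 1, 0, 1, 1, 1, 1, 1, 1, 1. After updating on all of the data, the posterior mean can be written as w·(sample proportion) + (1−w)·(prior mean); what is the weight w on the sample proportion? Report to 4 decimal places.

0.5336

The Beta prior is conjugate to a Binomial/Bernoulli likelihood; the update adds successes to α and failures to β.
Total number of participants: n = 14 + 9 = 23.
Posterior mean = (α₀+k)/(α₀+β₀+n) = [n/(α₀+β₀+n)]·(k/n) + [(α₀+β₀)/(α₀+β₀+n)]·α₀/(α₀+β₀), so only n and the prior enter the weight.
The weight on the data is w = n/(α₀+β₀+n) = 23/(11.1+9.0+23) = 23/43.1 = 0.5336.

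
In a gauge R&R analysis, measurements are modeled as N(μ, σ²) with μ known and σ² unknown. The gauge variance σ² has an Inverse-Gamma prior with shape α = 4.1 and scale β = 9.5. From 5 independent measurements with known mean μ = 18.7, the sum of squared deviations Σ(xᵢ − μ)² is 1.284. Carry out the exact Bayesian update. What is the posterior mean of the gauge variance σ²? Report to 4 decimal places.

1.8111

With known mean μ and an Inverse-Gamma(α, β) prior on σ², the Normal likelihood is conjugate: posterior is Inv-Gamma(α + n/2, β + Σ(xᵢ−μ)²/2).
Posterior: Inv-Gamma(4.1 + 5/2, 9.5 + 1.284/2) = Inv-Gamma(6.60, 10.1420).
E[σ²|data] = β/(α−1) = 10.1420/5.60 = 1.8111.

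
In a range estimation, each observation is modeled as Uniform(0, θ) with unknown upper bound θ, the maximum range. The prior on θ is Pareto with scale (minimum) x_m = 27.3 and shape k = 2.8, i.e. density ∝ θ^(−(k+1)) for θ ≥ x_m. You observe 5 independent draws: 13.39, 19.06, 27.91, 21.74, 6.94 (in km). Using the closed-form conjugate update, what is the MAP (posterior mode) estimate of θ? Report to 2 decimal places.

A Pareto(scale x_m, shape k) prior on the upper bound θ of Uniform(0, θ) is conjugate: posterior is Pareto(max(x_m, max xᵢ), k + n).
Sample maximum = 27.91; prior scale x_m = 27.3 → posterior scale = max = 27.91.
Posterior shape = 2.8 + 5 = 7.8.
The Pareto density is decreasing on [x_m, ∞), so the mode is x_m = 27.91.

27.91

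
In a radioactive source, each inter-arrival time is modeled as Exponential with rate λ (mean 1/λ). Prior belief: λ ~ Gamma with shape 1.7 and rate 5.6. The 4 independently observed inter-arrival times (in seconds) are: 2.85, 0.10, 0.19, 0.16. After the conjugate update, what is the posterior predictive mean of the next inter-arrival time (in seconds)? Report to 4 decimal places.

1.8936

With a Gamma(shape α, rate β) prior on the exponential rate λ, the posterior after n observations with total T = Σxᵢ is Gamma(α+n, β+T).
Sum of observations T = 3.30 seconds; n = 4.
Posterior: Gamma(1.7+4, 5.6+3.30) = Gamma(5.7, 8.90).
The predictive distribution for the next observation is Lomax; its mean is β/(α−1) = 8.90/4.7 = 1.8936.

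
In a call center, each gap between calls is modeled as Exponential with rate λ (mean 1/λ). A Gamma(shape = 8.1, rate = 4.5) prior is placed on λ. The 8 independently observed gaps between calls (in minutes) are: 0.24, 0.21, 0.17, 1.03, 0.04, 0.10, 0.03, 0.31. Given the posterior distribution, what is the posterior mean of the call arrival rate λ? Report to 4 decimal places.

2.4284

With a Gamma(shape α, rate β) prior on the exponential rate λ, the posterior after n observations with total T = Σxᵢ is Gamma(α+n, β+T).
Sum of observations T = 2.13 minutes; n = 8.
Posterior: Gamma(8.1+8, 4.5+2.13) = Gamma(16.1, 6.63).
Posterior mean of λ = α/β = 16.1/6.63 = 2.4284.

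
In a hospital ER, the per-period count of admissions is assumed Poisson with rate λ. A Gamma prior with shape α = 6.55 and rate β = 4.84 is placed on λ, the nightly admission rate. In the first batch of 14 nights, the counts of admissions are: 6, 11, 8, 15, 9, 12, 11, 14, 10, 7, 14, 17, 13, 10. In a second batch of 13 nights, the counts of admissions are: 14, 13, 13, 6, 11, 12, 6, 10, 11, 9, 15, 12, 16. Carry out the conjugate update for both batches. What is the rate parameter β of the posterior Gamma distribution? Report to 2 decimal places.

With a Gamma(shape α, rate β) prior, the Poisson likelihood is conjugate: the posterior is Gamma(α + ΣXᵢ, β + n).
Batch 1: sum of counts S = 157 over n = 14 nights.
After batch 1: Gamma(α+S, β+n) = Gamma(6.55+157, 4.84+14) = Gamma(163.55, 18.84).
Batch 2: sum of counts S = 148 over n = 13 nights.
After batch 2: Gamma(α+S, β+n) = Gamma(163.55+148, 18.84+13) = Gamma(311.55, 31.84).
Posterior β = 31.84.

31.84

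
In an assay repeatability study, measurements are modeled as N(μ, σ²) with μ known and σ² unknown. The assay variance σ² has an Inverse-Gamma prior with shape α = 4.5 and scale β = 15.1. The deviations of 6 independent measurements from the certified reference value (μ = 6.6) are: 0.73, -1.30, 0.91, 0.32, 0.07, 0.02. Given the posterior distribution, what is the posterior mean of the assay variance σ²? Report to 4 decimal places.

With known mean μ and an Inverse-Gamma(α, β) prior on σ², the Normal likelihood is conjugate: posterior is Inv-Gamma(α + n/2, β + Σ(xᵢ−μ)²/2).
Σ(xᵢ−μ)² = (0.73)² + (-1.30)² + (0.91)² + (0.32)² + (0.07)² + (0.02)² = 3.1587.
Posterior: Inv-Gamma(4.5 + 6/2, 15.1 + 3.1587/2) = Inv-Gamma(7.50, 16.67935).
E[σ²|data] = β/(α−1) = 16.67935/6.50 = 2.5661.

2.5661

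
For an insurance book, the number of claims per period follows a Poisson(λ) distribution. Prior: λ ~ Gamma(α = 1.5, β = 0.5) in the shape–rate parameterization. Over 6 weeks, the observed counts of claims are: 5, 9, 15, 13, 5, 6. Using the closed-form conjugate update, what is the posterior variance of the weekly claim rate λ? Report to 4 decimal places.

With a Gamma(shape α, rate β) prior, the Poisson likelihood is conjugate: the posterior is Gamma(α + ΣXᵢ, β + n).
Sum of counts S = 53 over n = 6 weeks.
Posterior: Gamma(α+S, β+n) = Gamma(1.5+53, 0.5+6) = Gamma(54.5, 6.5).
Var = α/β² = 54.5/6.5² = 1.2899.

1.2899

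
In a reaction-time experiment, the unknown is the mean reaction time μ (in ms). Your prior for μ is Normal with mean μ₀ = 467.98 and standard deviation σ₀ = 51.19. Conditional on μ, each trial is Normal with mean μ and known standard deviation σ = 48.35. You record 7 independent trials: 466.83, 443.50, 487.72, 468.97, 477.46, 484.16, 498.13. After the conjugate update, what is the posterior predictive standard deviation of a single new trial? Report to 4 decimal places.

For Normal data with known variance σ², a Normal(μ₀, σ₀²) prior on μ is conjugate. Posterior precision = 1/σ₀² + n/σ²; posterior mean is the precision-weighted average of μ₀ and x̄.
σ₀² = 51.19² = 2620.4161, σ² = 48.35² = 2337.7225; σ² + n·σ₀² = 2337.7225 + 7·2620.4161 = 20680.6352.
Posterior precision = 1/σ₀² + n/σ² = 1/2620.4161 + 7/2337.7225 = (σ² + n·σ₀²)/(σ₀²σ²) = 20680.6352/(2620.4161·2337.7225); posterior variance σₙ² = σ₀²σ²/(σ² + n·σ₀²) = 2620.4161·2337.7225/20680.6352 = 296.209745.
Predictive variance for one new observation = σₙ² + σ² = 2620.4161·2337.7225/20680.6352 + 2337.7225 = σ²·(σ₀² + 20680.6352)/20680.6352 = 2337.7225·23301.0513/20680.6352 = 2633.932245; SD = √(2337.7225·23301.0513/20680.6352) = 51.3218.

51.3218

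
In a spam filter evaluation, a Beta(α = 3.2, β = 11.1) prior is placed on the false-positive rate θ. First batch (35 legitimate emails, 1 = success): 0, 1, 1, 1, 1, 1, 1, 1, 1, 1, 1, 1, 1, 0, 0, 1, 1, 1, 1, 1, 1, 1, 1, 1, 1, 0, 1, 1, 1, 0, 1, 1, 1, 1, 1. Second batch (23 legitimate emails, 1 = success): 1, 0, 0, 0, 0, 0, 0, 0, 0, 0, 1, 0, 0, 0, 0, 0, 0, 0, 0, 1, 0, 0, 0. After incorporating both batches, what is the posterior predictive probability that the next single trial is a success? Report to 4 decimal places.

0.5007

The Beta prior is conjugate to a Binomial/Bernoulli likelihood; the update adds successes to α and failures to β.
After batch 1: Beta(3.2+30, 11.1+5) = Beta(33.2, 16.1).
After batch 2: Beta(33.2+3, 16.1+20) = Beta(36.2, 36.1).
For a single future Bernoulli trial, P(success | data) = α/(α+β) = 0.5007.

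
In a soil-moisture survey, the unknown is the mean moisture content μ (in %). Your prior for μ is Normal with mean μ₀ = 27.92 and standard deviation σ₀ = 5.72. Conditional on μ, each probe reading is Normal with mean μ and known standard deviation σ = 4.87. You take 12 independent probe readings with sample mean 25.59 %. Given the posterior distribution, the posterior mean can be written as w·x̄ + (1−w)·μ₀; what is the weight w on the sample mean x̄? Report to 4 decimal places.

For Normal data with known variance σ², a Normal(μ₀, σ₀²) prior on μ is conjugate. Posterior precision = 1/σ₀² + n/σ²; posterior mean is the precision-weighted average of μ₀ and x̄.
σ₀² = 5.72² = 32.7184, σ² = 4.87² = 23.7169. Prior precision 1/σ₀² = 1/32.7184; data precision n/σ² = 12/23.7169.
w = (n/σ²)/(1/σ₀² + n/σ²) = n·σ₀²/(σ² + n·σ₀²) = 12·32.7184/(23.7169 + 12·32.7184) = 392.6208/416.3377 = 0.9430.

0.9430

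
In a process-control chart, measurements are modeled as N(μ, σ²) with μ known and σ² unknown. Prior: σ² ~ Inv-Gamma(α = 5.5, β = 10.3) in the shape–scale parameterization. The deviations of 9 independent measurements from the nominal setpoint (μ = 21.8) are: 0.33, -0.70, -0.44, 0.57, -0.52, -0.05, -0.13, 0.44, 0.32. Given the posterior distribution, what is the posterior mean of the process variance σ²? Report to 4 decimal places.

1.2391

With known mean μ and an Inverse-Gamma(α, β) prior on σ², the Normal likelihood is conjugate: posterior is Inv-Gamma(α + n/2, β + Σ(xᵢ−μ)²/2).
Σ(xᵢ−μ)² = (0.33)² + (-0.70)² + (-0.44)² + (0.57)² + (-0.52)² + (-0.05)² + (-0.13)² + (0.44)² + (0.32)² = 1.7032.
Posterior: Inv-Gamma(5.5 + 9/2, 10.3 + 1.7032/2) = Inv-Gamma(10.00, 11.15160).
E[σ²|data] = β/(α−1) = 11.15160/9.00 = 1.2391.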